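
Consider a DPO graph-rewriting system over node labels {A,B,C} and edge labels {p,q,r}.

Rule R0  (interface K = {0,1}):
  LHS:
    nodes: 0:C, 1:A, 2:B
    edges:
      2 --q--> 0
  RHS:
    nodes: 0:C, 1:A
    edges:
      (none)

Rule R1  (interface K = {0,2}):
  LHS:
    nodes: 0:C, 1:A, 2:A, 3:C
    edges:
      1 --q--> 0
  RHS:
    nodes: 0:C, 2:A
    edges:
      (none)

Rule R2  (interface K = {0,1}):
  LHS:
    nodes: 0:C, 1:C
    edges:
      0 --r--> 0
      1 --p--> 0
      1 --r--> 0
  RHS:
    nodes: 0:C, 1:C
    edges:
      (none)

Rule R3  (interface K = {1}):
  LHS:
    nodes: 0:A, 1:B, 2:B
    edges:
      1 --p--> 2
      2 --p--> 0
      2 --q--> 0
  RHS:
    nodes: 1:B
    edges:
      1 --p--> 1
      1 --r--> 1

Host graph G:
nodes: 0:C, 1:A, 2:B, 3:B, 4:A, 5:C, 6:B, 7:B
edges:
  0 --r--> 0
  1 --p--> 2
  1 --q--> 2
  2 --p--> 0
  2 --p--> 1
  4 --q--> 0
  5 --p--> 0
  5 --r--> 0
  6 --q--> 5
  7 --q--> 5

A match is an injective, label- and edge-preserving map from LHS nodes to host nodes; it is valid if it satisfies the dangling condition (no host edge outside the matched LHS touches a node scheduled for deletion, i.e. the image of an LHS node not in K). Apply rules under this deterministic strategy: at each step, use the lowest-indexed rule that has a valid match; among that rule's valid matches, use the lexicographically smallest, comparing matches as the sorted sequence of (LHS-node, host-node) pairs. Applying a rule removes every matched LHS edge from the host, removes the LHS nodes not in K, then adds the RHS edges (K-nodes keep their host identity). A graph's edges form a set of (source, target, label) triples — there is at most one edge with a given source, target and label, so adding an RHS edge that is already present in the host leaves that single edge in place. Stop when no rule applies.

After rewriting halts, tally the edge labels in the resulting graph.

Answer: p:3 q:1

Steps:
start.  V:8 E:10  edges: 0-r->0 1-p->2 1-q->2 2-p->0 2-p->1 4-q->0 5-p->0 5-r->0 6-q->5 7-q->5
1. fire R0 via {0↦5, 1↦1, 2↦6}  →  V:7 E:9  edges: 0-r->0 1-p->2 1-q->2 2-p->0 2-p->1 4-q->0 5-p->0 5-r->0 7-q->5
2. fire R0 via {0↦5, 1↦1, 2↦7}  →  V:6 E:8  edges: 0-r->0 1-p->2 1-q->2 2-p->0 2-p->1 4-q->0 5-p->0 5-r->0
3. fire R2 via {0↦0, 1↦5}  →  V:6 E:5  edges: 1-p->2 1-q->2 2-p->0 2-p->1 4-q->0
4. fire R1 via {0↦0, 1↦4, 2↦1, 3↦5}  →  V:4 E:4  edges: 1-p->2 1-q->2 2-p->0 2-p->1
normal form: no rule applies after step 4
NF edges: [(1, 2, 'p'), (1, 2, 'q'), (2, 0, 'p'), (2, 1, 'p')]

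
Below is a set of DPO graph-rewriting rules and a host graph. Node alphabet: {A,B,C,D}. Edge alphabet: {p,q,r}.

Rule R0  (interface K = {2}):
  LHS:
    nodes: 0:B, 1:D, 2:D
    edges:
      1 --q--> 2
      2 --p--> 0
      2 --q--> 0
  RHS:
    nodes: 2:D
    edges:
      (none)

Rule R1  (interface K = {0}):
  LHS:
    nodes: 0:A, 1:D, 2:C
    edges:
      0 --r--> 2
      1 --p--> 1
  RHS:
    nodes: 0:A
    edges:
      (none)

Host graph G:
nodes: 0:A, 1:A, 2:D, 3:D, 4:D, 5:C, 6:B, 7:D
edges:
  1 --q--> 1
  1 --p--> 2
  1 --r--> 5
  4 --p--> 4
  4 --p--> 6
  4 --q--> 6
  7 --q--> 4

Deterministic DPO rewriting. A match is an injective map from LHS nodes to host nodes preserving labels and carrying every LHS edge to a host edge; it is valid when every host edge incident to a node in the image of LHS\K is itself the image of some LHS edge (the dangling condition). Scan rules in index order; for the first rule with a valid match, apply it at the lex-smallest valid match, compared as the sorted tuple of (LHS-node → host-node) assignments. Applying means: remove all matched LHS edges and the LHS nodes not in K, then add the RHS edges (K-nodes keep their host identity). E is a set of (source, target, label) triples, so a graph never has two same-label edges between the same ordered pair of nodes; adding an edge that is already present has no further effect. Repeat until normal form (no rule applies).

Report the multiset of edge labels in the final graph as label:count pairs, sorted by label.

Answer: p:1 q:1

Steps:
[0] host  ⇒  8 nodes, 7 edges  {1-q->1 1-p->2 1-r->5 4-p->4 4-p->6 4-q->6 7-q->4}
[1] R0 @ {0↦6, 1↦7, 2↦4}  ⇒  6 nodes, 4 edges  {1-q->1 1-p->2 1-r->5 4-p->4}
[2] R1 @ {0↦1, 1↦4, 2↦5}  ⇒  4 nodes, 2 edges  {1-q->1 1-p->2}
halt: no rule applies after step 2
NF edges: [(1, 1, 'q'), (1, 2, 'p')]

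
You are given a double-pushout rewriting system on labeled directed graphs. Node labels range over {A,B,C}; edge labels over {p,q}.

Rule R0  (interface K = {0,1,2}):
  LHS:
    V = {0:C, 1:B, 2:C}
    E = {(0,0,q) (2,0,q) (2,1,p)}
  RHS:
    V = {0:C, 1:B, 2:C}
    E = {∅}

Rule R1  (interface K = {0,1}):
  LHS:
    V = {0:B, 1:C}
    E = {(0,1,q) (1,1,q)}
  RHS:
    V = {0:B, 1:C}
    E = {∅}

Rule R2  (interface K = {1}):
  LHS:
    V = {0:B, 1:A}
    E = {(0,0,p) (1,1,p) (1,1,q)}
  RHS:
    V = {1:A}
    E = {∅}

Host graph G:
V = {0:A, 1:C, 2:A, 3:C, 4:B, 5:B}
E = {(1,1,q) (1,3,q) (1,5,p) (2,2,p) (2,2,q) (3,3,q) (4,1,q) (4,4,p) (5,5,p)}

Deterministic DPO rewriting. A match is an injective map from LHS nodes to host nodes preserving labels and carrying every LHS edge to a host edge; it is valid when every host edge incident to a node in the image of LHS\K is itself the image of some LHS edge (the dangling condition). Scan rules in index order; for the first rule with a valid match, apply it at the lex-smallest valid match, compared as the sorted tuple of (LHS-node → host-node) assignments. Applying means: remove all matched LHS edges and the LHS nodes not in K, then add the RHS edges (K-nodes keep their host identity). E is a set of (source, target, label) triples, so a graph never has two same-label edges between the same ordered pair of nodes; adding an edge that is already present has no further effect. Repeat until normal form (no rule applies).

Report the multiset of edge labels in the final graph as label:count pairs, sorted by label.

initial: |V|=6 |E|=9  E = 1-q->1 1-q->3 1-p->5 2-p->2 2-q->2 3-q->3 4-q->1 4-p->4 5-p->5
step 1: apply R0 at {0↦3, 1↦5, 2↦1}  → |V|=6 |E|=6  E = 1-q->1 2-p->2 2-q->2 4-q->1 4-p->4 5-p->5
step 2: apply R1 at {0↦4, 1↦1}  → |V|=6 |E|=4  E = 2-p->2 2-q->2 4-p->4 5-p->5
step 3: apply R2 at {0↦4, 1↦2}  → |V|=5 |E|=1  E = 5-p->5
final graph: no rule applies after step 3
NF edges: [(5, 5, 'p')]

Answer: p:1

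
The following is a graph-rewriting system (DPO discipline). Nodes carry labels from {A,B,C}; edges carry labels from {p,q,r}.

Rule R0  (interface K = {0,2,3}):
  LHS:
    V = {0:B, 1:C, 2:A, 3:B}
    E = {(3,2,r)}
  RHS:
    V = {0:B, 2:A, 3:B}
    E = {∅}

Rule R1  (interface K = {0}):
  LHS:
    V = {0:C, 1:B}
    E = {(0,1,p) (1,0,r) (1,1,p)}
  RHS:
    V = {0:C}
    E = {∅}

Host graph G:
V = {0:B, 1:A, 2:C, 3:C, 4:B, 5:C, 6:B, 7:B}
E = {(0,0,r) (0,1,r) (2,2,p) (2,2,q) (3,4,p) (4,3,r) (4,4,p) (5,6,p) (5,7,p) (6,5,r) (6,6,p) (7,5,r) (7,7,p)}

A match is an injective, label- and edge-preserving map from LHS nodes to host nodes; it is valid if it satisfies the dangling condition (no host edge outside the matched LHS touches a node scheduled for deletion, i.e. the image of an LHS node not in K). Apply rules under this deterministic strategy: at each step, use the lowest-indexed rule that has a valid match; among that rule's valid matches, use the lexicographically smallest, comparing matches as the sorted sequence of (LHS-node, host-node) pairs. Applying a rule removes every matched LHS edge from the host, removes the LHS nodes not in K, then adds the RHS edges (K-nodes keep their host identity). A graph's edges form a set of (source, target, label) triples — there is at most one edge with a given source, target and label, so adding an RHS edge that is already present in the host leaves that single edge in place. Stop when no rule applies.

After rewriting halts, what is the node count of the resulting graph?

Answer: 4

Derivation:
initial: |V|=8 |E|=13  E = 0-r->0 0-r->1 2-p->2 2-q->2 3-p->4 4-r->3 4-p->4 5-p->6 5-p->7 6-r->5 6-p->6 7-r->5 7-p->7
step 1: apply R1 at {0↦3, 1↦4}  → |V|=7 |E|=10  E = 0-r->0 0-r->1 2-p->2 2-q->2 5-p->6 5-p->7 6-r->5 6-p->6 7-r->5 7-p->7
step 2: apply R0 at {0↦6, 1↦3, 2↦1, 3↦0}  → |V|=6 |E|=9  E = 0-r->0 2-p->2 2-q->2 5-p->6 5-p->7 6-r->5 6-p->6 7-r->5 7-p->7
step 3: apply R1 at {0↦5, 1↦6}  → |V|=5 |E|=6  E = 0-r->0 2-p->2 2-q->2 5-p->7 7-r->5 7-p->7
step 4: apply R1 at {0↦5, 1↦7}  → |V|=4 |E|=3  E = 0-r->0 2-p->2 2-q->2
halt: no rule applies after step 4
NF nodes: {0:B, 1:A, 2:C, 5:C}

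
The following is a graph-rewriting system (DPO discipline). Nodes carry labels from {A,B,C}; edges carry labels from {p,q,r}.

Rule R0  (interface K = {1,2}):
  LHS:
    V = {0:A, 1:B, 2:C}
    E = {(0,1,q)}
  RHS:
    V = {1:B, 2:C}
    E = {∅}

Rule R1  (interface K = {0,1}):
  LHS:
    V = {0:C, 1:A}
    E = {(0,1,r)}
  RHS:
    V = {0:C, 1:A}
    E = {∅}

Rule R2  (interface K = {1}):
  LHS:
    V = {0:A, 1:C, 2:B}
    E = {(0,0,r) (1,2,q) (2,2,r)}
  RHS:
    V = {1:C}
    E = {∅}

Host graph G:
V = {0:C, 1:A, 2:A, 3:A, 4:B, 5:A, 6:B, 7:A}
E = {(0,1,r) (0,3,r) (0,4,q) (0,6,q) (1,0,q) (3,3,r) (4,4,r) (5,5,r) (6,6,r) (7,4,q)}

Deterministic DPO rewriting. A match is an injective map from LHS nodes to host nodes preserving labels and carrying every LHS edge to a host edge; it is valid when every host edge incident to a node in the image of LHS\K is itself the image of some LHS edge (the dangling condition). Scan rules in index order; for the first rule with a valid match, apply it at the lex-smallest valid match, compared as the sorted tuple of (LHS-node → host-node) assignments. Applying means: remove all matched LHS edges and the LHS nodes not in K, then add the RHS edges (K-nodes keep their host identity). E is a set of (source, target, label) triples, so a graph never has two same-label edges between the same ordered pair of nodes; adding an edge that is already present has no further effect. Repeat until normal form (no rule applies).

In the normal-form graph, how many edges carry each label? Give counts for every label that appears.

Answer: q:1

Rewrite trace:
start.  V:8 E:10  edges: 0-r->1 0-r->3 0-q->4 0-q->6 1-q->0 3-r->3 4-r->4 5-r->5 6-r->6 7-q->4
1. fire R0 via {0↦7, 1↦4, 2↦0}  →  V:7 E:9  edges: 0-r->1 0-r->3 0-q->4 0-q->6 1-q->0 3-r->3 4-r->4 5-r->5 6-r->6
2. fire R1 via {0↦0, 1↦1}  →  V:7 E:8  edges: 0-r->3 0-q->4 0-q->6 1-q->0 3-r->3 4-r->4 5-r->5 6-r->6
3. fire R1 via {0↦0, 1↦3}  →  V:7 E:7  edges: 0-q->4 0-q->6 1-q->0 3-r->3 4-r->4 5-r->5 6-r->6
4. fire R2 via {0↦3, 1↦0, 2↦4}  →  V:5 E:4  edges: 0-q->6 1-q->0 5-r->5 6-r->6
5. fire R2 via {0↦5, 1↦0, 2↦6}  →  V:3 E:1  edges: 1-q->0
halt: no rule applies after step 5
NF edges: [(1, 0, 'q')]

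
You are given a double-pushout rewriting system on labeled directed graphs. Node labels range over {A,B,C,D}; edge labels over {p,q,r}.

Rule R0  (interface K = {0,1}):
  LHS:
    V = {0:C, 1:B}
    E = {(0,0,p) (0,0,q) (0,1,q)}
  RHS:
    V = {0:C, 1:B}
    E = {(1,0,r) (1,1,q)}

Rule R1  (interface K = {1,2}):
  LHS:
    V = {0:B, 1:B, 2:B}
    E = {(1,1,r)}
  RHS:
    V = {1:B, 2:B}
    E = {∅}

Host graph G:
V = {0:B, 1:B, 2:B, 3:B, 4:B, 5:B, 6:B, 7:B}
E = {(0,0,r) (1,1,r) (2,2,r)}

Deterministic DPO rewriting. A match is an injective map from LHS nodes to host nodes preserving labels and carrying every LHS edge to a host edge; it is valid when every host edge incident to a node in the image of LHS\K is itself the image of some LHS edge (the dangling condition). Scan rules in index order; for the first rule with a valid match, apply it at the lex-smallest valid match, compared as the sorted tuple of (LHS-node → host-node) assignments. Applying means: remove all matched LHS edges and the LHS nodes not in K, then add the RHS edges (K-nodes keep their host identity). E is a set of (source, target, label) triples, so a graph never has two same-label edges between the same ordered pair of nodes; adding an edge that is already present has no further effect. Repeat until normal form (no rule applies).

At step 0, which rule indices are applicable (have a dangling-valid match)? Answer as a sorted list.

R0: no valid match — LHS pattern not found
R1: 90 valid matches — {0↦3, 1↦0, 2↦1}, {0↦3, 1↦0, 2↦2}, {0↦3, 1↦0, 2↦4} (+87 more)

Answer: [R1]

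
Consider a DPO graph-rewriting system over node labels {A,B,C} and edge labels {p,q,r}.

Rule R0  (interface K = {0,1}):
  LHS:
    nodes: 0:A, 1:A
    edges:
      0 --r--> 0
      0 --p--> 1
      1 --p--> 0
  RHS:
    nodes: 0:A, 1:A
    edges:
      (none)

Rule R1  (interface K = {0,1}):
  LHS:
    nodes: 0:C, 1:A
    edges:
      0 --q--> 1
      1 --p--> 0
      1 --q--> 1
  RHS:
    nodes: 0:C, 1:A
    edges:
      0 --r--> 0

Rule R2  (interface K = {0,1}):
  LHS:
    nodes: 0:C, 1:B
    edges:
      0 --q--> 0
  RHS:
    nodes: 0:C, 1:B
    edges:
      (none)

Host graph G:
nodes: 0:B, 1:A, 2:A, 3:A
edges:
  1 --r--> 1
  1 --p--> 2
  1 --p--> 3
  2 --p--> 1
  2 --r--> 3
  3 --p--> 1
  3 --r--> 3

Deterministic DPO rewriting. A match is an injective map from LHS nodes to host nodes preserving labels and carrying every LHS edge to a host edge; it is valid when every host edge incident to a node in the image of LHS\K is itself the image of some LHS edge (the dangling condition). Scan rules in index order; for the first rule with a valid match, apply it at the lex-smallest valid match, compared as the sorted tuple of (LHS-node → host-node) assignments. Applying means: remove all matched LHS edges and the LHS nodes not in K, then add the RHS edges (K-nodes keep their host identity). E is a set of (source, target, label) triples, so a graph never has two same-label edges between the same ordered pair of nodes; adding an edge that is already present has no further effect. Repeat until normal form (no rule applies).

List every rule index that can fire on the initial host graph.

R0: 3 valid matches — {0↦1, 1↦2}, {0↦1, 1↦3}, {0↦3, 1↦1}
R1: no valid match — LHS pattern not found
R2: no valid match — LHS pattern not found

Answer: [R0]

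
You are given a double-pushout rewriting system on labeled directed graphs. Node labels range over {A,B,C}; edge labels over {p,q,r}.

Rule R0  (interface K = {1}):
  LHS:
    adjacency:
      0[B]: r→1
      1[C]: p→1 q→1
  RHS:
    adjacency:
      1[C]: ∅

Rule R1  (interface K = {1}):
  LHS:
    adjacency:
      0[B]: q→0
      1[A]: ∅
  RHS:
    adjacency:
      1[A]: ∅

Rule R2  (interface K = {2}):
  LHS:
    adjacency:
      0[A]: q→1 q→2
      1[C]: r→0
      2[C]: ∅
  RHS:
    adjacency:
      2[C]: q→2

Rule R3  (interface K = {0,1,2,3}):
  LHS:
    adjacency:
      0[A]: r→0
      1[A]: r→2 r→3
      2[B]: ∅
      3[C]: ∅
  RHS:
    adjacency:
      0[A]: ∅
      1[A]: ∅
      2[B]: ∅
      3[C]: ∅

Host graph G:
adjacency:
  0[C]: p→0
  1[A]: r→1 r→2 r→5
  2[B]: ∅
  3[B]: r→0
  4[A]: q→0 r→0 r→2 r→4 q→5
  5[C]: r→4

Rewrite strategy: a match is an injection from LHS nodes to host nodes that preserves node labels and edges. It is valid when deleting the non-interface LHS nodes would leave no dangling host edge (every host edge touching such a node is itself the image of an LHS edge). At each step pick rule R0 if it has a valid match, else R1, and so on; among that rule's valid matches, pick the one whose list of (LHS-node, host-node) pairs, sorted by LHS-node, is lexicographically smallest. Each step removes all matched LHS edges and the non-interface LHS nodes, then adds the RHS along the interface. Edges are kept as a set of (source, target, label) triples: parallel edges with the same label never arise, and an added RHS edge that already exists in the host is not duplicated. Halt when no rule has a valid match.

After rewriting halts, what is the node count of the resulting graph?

start.  V:6 E:11  edges: 0-p->0 1-r->1 1-r->2 1-r->5 3-r->0 4-q->0 4-r->0 4-r->2 4-r->4 4-q->5 5-r->4
1. fire R3 via {0↦1, 1↦4, 2↦2, 3↦0}  →  V:6 E:8  edges: 0-p->0 1-r->2 1-r->5 3-r->0 4-q->0 4-r->4 4-q->5 5-r->4
2. fire R3 via {0↦4, 1↦1, 2↦2, 3↦5}  →  V:6 E:5  edges: 0-p->0 3-r->0 4-q->0 4-q->5 5-r->4
3. fire R2 via {0↦4, 1↦5, 2↦0}  →  V:4 E:3  edges: 0-p->0 0-q->0 3-r->0
4. fire R0 via {0↦3, 1↦0}  →  V:3 E:0  edges: ∅
normal form: no rule applies after step 4
NF nodes: {0:C, 1:A, 2:B}

Answer: 3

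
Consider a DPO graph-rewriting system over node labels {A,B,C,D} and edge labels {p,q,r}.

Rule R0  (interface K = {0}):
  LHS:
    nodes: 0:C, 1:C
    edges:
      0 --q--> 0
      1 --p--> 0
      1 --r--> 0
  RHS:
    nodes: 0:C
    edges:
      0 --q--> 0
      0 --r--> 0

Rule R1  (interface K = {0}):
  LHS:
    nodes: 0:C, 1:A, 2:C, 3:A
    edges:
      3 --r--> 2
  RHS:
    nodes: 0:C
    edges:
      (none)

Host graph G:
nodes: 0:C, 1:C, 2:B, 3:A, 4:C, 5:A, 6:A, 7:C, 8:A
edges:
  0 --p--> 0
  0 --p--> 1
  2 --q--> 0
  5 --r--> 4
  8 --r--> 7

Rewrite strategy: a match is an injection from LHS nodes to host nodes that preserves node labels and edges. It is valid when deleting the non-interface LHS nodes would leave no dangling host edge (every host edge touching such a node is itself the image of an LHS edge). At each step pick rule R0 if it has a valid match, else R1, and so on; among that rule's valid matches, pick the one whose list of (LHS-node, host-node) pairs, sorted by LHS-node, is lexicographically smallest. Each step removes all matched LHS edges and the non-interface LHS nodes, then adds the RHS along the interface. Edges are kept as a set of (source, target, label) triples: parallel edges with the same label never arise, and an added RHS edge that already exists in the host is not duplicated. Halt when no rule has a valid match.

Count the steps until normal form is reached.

Answer: 2

Rewrite trace:
[0] host  ⇒  9 nodes, 5 edges  {0-p->0 0-p->1 2-q->0 5-r->4 8-r->7}
[1] R1 @ {0↦0, 1↦3, 2↦4, 3↦5}  ⇒  6 nodes, 4 edges  {0-p->0 0-p->1 2-q->0 8-r->7}
[2] R1 @ {0↦0, 1↦6, 2↦7, 3↦8}  ⇒  3 nodes, 3 edges  {0-p->0 0-p->1 2-q->0}
normal form: no rule applies after step 2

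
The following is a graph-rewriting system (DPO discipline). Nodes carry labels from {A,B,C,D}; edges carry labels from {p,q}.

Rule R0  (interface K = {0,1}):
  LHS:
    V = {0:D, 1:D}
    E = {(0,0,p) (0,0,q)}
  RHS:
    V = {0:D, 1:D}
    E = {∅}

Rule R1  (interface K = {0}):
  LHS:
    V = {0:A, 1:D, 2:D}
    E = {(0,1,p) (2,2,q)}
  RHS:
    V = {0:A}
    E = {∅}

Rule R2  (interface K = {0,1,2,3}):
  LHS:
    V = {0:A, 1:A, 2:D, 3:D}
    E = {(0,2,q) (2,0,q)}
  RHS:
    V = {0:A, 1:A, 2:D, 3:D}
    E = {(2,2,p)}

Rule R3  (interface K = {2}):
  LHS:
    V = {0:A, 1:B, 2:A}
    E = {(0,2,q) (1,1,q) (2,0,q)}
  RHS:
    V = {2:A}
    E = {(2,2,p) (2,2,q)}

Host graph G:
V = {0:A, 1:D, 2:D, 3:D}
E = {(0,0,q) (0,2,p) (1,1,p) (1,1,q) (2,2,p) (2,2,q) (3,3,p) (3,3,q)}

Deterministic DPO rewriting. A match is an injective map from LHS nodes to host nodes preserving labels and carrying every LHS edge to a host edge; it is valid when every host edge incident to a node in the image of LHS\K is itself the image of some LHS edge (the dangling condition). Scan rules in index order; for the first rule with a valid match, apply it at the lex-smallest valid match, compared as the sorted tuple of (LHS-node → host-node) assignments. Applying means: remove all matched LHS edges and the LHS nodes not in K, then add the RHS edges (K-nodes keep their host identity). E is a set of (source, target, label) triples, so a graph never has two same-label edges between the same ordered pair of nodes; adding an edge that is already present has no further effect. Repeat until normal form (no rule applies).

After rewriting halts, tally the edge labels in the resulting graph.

Answer: p:1 q:1

Steps:
initial: |V|=4 |E|=8  E = 0-q->0 0-p->2 1-p->1 1-q->1 2-p->2 2-q->2 3-p->3 3-q->3
step 1: apply R0 at {0↦1, 1↦2}  → |V|=4 |E|=6  E = 0-q->0 0-p->2 2-p->2 2-q->2 3-p->3 3-q->3
step 2: apply R0 at {0↦2, 1↦1}  → |V|=4 |E|=4  E = 0-q->0 0-p->2 3-p->3 3-q->3
step 3: apply R0 at {0↦3, 1↦1}  → |V|=4 |E|=2  E = 0-q->0 0-p->2
normal form: no rule applies after step 3
NF edges: [(0, 0, 'q'), (0, 2, 'p')]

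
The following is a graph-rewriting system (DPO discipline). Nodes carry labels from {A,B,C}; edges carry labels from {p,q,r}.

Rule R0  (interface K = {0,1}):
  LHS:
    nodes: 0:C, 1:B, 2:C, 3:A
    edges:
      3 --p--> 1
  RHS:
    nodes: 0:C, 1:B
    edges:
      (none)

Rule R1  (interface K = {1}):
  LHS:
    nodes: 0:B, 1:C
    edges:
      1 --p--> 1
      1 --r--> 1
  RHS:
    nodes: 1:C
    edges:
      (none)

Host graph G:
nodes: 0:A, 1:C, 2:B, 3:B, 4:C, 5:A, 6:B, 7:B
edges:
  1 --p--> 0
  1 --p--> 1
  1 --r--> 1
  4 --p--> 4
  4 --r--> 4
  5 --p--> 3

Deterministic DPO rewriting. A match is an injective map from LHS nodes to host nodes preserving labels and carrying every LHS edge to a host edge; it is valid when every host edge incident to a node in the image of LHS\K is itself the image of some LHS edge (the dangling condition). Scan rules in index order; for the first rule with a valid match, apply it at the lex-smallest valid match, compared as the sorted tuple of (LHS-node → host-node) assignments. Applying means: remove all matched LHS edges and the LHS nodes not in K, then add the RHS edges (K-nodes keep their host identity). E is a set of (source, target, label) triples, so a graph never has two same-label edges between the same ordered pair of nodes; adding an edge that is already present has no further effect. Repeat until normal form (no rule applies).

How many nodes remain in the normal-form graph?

Answer: 4

Rewrite trace:
[0] host  ⇒  8 nodes, 6 edges  {1-p->0 1-p->1 1-r->1 4-p->4 4-r->4 5-p->3}
[1] R1 @ {0↦2, 1↦1}  ⇒  7 nodes, 4 edges  {1-p->0 4-p->4 4-r->4 5-p->3}
[2] R1 @ {0↦6, 1↦4}  ⇒  6 nodes, 2 edges  {1-p->0 5-p->3}
[3] R0 @ {0↦1, 1↦3, 2↦4, 3↦5}  ⇒  4 nodes, 1 edges  {1-p->0}
halt: no rule applies after step 3
NF nodes: {0:A, 1:C, 3:B, 7:B}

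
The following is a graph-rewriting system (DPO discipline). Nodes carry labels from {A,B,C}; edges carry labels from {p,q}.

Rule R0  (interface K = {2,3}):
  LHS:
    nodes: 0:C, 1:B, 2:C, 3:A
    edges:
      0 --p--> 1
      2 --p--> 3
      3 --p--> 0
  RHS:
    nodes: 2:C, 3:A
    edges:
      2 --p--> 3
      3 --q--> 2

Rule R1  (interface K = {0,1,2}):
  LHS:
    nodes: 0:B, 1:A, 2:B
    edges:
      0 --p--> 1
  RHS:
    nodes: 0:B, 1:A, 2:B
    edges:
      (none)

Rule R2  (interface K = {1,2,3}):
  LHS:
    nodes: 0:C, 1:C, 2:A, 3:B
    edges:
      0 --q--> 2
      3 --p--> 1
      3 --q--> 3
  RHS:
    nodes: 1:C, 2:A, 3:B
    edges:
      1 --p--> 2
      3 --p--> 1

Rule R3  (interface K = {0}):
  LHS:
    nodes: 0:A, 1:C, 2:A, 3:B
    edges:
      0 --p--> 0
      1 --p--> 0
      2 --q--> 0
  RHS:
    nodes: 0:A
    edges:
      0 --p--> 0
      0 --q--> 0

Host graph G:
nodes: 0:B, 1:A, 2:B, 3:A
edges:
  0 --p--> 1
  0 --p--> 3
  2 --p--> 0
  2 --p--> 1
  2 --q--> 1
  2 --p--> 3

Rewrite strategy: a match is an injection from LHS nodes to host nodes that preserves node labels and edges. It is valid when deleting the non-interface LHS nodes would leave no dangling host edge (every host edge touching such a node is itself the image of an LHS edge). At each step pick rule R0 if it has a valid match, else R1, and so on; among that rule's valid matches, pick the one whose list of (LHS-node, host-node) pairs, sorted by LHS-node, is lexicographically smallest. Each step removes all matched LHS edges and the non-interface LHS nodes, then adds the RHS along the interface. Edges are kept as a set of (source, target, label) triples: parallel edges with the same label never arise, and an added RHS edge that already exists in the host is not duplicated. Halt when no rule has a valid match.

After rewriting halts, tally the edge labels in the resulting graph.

initial: |V|=4 |E|=6  E = 0-p->1 0-p->3 2-p->0 2-p->1 2-q->1 2-p->3
step 1: apply R1 at {0↦0, 1↦1, 2↦2}  → |V|=4 |E|=5  E = 0-p->3 2-p->0 2-p->1 2-q->1 2-p->3
step 2: apply R1 at {0↦0, 1↦3, 2↦2}  → |V|=4 |E|=4  E = 2-p->0 2-p->1 2-q->1 2-p->3
step 3: apply R1 at {0↦2, 1↦1, 2↦0}  → |V|=4 |E|=3  E = 2-p->0 2-q->1 2-p->3
step 4: apply R1 at {0↦2, 1↦3, 2↦0}  → |V|=4 |E|=2  E = 2-p->0 2-q->1
final graph: no rule applies after step 4
NF edges: [(2, 0, 'p'), (2, 1, 'q')]

Answer: p:1 q:1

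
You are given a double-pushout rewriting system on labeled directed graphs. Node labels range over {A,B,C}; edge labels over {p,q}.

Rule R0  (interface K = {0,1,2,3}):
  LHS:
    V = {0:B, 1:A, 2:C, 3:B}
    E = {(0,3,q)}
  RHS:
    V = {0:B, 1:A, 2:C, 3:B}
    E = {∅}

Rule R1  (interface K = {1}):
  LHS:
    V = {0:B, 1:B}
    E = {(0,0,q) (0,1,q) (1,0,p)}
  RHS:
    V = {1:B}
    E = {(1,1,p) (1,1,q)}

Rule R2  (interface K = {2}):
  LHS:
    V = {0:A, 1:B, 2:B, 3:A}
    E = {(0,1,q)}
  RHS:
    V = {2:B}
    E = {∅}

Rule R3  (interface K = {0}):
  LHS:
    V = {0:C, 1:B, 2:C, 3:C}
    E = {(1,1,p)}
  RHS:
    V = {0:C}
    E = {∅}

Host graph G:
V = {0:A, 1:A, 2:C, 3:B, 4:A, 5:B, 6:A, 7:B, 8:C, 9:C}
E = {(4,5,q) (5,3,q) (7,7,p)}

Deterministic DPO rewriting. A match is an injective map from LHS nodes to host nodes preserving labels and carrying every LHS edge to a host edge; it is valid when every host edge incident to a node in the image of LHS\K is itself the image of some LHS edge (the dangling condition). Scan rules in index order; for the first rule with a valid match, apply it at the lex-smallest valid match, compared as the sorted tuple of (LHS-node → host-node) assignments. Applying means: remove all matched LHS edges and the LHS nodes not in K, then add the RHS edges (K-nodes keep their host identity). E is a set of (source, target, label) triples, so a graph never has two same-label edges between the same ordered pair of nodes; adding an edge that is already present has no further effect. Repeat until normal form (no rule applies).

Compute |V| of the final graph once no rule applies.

initial: |V|=10 |E|=3  E = 4-q->5 5-q->3 7-p->7
step 1: apply R0 at {0↦5, 1↦0, 2↦2, 3↦3}  → |V|=10 |E|=2  E = 4-q->5 7-p->7
step 2: apply R2 at {0↦4, 1↦5, 2↦3, 3↦0}  → |V|=7 |E|=1  E = 7-p->7
step 3: apply R3 at {0↦2, 1↦7, 2↦8, 3↦9}  → |V|=4 |E|=0  E = ∅
normal form: no rule applies after step 3
NF nodes: {1:A, 2:C, 3:B, 6:A}

Answer: 4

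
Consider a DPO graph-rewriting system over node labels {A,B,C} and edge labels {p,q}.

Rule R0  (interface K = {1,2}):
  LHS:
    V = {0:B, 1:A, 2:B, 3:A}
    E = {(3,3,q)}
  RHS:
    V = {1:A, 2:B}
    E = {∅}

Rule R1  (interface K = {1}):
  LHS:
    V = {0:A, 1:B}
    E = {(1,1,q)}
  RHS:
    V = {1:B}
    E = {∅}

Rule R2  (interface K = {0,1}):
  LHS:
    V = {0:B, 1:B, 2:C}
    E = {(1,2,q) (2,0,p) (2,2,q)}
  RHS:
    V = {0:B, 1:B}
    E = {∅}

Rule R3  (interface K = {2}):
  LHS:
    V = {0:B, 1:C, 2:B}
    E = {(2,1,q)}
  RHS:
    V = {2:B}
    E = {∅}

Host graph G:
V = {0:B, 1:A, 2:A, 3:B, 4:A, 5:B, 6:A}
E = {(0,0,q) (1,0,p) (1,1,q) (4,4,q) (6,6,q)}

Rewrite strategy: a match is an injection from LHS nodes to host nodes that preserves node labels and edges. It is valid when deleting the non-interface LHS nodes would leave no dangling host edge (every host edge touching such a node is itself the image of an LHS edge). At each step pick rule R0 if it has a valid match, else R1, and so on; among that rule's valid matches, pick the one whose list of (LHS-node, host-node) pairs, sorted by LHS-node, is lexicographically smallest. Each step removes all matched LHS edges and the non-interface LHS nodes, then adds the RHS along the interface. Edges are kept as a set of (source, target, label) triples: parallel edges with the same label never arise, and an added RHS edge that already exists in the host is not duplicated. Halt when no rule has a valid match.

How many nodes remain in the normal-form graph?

start.  V:7 E:5  edges: 0-q->0 1-p->0 1-q->1 4-q->4 6-q->6
1. fire R0 via {0↦3, 1↦1, 2↦0, 3↦4}  →  V:5 E:4  edges: 0-q->0 1-p->0 1-q->1 6-q->6
2. fire R0 via {0↦5, 1↦1, 2↦0, 3↦6}  →  V:3 E:3  edges: 0-q->0 1-p->0 1-q->1
3. fire R1 via {0↦2, 1↦0}  →  V:2 E:2  edges: 1-p->0 1-q->1
halt: no rule applies after step 3
NF nodes: {0:B, 1:A}

Answer: 2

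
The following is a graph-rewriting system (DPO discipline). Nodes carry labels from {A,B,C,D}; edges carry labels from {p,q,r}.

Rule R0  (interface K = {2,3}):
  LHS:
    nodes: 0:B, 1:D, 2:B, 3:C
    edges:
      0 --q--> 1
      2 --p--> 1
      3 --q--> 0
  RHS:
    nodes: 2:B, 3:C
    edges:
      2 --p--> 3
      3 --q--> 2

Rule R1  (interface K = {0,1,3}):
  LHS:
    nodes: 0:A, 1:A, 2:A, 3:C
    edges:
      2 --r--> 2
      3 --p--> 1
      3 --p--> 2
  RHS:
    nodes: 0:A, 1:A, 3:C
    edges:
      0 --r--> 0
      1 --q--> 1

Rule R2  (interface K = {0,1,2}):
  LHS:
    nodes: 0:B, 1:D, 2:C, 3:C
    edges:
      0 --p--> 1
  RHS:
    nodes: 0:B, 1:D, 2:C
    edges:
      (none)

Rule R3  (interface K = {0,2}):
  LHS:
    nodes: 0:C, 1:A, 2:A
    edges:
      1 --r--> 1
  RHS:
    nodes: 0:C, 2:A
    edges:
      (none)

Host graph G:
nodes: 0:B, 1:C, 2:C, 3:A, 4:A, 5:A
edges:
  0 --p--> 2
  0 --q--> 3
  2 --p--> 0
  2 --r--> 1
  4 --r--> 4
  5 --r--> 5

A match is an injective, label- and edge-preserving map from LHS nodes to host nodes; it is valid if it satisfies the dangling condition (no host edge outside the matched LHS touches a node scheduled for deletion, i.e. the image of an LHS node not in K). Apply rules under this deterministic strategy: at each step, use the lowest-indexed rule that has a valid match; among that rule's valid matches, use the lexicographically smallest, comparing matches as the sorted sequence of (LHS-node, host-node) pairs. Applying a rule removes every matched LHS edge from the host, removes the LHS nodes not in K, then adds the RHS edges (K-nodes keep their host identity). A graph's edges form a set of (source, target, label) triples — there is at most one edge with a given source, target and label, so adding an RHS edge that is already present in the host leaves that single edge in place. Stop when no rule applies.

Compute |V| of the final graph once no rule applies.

Answer: 4

Derivation:
[0] host  ⇒  6 nodes, 6 edges  {0-p->2 0-q->3 2-p->0 2-r->1 4-r->4 5-r->5}
[1] R3 @ {0↦1, 1↦4, 2↦3}  ⇒  5 nodes, 5 edges  {0-p->2 0-q->3 2-p->0 2-r->1 5-r->5}
[2] R3 @ {0↦1, 1↦5, 2↦3}  ⇒  4 nodes, 4 edges  {0-p->2 0-q->3 2-p->0 2-r->1}
final graph: no rule applies after step 2
NF nodes: {0:B, 1:C, 2:C, 3:A}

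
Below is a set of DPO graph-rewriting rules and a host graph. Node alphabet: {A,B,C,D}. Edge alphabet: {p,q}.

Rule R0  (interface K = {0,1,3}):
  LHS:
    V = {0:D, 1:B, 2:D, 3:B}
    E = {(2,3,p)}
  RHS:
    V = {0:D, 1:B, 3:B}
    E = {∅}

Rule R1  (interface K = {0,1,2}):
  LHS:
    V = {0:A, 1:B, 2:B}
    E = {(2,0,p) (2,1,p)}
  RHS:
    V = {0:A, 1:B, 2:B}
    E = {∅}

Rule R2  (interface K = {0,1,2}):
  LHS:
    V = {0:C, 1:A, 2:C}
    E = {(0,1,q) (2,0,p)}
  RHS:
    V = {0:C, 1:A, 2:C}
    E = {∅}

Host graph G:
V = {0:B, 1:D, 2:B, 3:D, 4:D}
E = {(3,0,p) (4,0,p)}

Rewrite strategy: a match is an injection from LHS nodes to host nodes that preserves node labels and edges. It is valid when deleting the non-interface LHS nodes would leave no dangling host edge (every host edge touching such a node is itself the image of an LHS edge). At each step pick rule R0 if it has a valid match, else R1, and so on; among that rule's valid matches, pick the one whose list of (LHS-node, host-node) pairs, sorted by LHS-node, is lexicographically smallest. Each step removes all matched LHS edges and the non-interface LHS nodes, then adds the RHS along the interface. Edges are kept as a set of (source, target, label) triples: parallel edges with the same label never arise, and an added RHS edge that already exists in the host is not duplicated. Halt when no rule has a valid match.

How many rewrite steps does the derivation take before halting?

start.  V:5 E:2  edges: 3-p->0 4-p->0
1. fire R0 via {0↦1, 1↦2, 2↦3, 3↦0}  →  V:4 E:1  edges: 4-p->0
2. fire R0 via {0↦1, 1↦2, 2↦4, 3↦0}  →  V:3 E:0  edges: ∅
normal form: no rule applies after step 2

Answer: 2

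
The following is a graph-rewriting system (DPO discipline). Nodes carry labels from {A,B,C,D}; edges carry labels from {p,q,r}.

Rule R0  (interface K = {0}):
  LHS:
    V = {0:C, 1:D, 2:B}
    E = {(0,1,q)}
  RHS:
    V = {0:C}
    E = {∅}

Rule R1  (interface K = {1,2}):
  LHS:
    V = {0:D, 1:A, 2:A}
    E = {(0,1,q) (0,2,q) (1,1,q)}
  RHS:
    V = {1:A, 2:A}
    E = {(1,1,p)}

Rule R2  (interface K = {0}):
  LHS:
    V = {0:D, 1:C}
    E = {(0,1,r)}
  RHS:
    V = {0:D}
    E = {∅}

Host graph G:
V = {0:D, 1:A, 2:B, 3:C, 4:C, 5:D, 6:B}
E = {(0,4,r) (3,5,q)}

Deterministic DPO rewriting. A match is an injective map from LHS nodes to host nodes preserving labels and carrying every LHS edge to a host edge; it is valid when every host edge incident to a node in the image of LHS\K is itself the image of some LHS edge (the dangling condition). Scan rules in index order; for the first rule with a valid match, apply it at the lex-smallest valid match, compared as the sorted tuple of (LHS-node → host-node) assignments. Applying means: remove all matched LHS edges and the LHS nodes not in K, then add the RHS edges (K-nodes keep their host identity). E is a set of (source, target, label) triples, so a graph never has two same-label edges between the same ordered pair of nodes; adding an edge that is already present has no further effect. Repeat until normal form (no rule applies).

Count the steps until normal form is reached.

initial: |V|=7 |E|=2  E = 0-r->4 3-q->5
step 1: apply R0 at {0↦3, 1↦5, 2↦2}  → |V|=5 |E|=1  E = 0-r->4
step 2: apply R2 at {0↦0, 1↦4}  → |V|=4 |E|=0  E = ∅
final graph: no rule applies after step 2

Answer: 2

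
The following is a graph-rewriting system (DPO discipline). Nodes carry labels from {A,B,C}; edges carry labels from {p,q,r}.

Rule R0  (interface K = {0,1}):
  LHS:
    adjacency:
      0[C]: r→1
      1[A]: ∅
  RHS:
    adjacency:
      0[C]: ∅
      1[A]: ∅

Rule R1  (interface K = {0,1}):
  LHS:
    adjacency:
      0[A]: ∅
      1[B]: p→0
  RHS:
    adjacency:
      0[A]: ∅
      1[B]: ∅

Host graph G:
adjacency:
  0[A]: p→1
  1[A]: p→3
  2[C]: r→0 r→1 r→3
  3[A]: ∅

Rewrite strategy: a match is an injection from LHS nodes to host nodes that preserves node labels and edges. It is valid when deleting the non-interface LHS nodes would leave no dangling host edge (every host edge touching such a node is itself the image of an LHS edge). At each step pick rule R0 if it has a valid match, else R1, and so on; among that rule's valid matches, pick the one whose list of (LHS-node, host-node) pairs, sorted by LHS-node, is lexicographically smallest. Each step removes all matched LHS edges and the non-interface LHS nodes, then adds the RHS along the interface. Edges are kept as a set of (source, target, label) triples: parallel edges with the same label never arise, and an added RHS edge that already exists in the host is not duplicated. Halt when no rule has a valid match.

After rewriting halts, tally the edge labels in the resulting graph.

start.  V:4 E:5  edges: 0-p->1 1-p->3 2-r->0 2-r->1 2-r->3
1. fire R0 via {0↦2, 1↦0}  →  V:4 E:4  edges: 0-p->1 1-p->3 2-r->1 2-r->3
2. fire R0 via {0↦2, 1↦1}  →  V:4 E:3  edges: 0-p->1 1-p->3 2-r->3
3. fire R0 via {0↦2, 1↦3}  →  V:4 E:2  edges: 0-p->1 1-p->3
normal form: no rule applies after step 3
NF edges: [(0, 1, 'p'), (1, 3, 'p')]

Answer: p:2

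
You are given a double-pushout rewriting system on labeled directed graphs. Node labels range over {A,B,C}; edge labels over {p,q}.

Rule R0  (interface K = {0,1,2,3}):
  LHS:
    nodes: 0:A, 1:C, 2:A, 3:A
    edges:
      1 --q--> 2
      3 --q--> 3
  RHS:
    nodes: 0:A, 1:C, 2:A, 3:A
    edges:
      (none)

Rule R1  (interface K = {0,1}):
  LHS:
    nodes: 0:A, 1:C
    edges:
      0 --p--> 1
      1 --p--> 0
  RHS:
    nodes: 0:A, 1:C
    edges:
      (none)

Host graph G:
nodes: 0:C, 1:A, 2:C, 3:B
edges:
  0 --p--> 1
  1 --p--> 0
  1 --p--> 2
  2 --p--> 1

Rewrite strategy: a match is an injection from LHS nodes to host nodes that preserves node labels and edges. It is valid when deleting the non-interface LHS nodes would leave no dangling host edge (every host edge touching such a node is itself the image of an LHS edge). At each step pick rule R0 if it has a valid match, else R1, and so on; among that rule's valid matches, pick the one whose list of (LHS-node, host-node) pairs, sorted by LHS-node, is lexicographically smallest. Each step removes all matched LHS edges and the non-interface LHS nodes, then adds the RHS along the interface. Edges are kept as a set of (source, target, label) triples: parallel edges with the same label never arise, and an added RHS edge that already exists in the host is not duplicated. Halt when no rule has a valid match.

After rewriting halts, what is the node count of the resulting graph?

Answer: 4

Steps:
[0] host  ⇒  4 nodes, 4 edges  {0-p->1 1-p->0 1-p->2 2-p->1}
[1] R1 @ {0↦1, 1↦0}  ⇒  4 nodes, 2 edges  {1-p->2 2-p->1}
[2] R1 @ {0↦1, 1↦2}  ⇒  4 nodes, 0 edges  {∅}
final graph: no rule applies after step 2
NF nodes: {0:C, 1:A, 2:C, 3:B}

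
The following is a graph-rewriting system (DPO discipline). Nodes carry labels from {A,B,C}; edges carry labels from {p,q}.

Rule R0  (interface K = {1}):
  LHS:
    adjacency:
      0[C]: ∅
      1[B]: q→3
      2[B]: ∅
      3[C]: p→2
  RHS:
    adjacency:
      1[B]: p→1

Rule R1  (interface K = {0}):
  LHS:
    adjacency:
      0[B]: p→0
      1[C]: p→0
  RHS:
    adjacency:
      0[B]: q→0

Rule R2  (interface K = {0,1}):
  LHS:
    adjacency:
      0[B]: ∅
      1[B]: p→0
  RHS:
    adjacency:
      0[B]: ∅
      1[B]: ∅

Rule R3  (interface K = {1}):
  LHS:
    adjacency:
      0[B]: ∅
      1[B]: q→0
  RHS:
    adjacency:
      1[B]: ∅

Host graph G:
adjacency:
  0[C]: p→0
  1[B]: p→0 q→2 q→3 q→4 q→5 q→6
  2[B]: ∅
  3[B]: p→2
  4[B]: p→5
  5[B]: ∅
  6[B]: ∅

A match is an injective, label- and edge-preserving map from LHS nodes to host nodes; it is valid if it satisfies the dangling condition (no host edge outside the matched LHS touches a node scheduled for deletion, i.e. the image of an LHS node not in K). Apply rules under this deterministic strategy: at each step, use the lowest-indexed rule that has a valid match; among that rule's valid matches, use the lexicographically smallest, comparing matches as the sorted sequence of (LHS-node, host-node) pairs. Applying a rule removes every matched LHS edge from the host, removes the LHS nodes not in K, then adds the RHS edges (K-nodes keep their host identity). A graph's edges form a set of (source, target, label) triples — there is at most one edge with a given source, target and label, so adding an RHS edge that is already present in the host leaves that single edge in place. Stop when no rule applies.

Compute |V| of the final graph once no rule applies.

Answer: 2

Steps:
[0] host  ⇒  7 nodes, 9 edges  {0-p->0 1-p->0 1-q->2 1-q->3 1-q->4 1-q->5 1-q->6 3-p->2 4-p->5}
[1] R2 @ {0↦2, 1↦3}  ⇒  7 nodes, 8 edges  {0-p->0 1-p->0 1-q->2 1-q->3 1-q->4 1-q->5 1-q->6 4-p->5}
[2] R2 @ {0↦5, 1↦4}  ⇒  7 nodes, 7 edges  {0-p->0 1-p->0 1-q->2 1-q->3 1-q->4 1-q->5 1-q->6}
[3] R3 @ {0↦2, 1↦1}  ⇒  6 nodes, 6 edges  {0-p->0 1-p->0 1-q->3 1-q->4 1-q->5 1-q->6}
[4] R3 @ {0↦3, 1↦1}  ⇒  5 nodes, 5 edges  {0-p->0 1-p->0 1-q->4 1-q->5 1-q->6}
[5] R3 @ {0↦4, 1↦1}  ⇒  4 nodes, 4 edges  {0-p->0 1-p->0 1-q->5 1-q->6}
[6] R3 @ {0↦5, 1↦1}  ⇒  3 nodes, 3 edges  {0-p->0 1-p->0 1-q->6}
[7] R3 @ {0↦6, 1↦1}  ⇒  2 nodes, 2 edges  {0-p->0 1-p->0}
halt: no rule applies after step 7
NF nodes: {0:C, 1:B}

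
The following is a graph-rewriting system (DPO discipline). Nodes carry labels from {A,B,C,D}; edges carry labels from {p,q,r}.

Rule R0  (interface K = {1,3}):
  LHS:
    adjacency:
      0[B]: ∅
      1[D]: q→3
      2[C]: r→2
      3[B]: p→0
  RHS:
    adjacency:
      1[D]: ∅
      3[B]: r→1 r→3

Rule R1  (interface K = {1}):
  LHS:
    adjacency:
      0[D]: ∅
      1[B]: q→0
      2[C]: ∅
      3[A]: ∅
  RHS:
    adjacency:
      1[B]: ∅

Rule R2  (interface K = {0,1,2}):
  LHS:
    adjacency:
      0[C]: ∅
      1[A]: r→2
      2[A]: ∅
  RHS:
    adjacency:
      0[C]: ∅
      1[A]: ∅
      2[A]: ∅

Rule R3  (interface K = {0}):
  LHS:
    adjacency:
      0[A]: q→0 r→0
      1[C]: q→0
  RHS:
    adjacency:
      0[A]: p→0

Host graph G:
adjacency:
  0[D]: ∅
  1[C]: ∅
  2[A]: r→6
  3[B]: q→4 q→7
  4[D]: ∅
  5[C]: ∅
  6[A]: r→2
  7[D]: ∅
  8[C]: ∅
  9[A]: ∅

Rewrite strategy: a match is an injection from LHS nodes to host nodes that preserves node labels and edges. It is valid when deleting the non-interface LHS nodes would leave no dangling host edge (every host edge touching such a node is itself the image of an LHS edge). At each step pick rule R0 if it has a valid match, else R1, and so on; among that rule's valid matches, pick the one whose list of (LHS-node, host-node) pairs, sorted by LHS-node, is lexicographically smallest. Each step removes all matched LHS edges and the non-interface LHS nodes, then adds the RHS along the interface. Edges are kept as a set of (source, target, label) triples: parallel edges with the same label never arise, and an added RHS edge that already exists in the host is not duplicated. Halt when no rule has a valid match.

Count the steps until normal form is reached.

Answer: 4

Steps:
start.  V:10 E:4  edges: 2-r->6 3-q->4 3-q->7 6-r->2
1. fire R1 via {0↦4, 1↦3, 2↦1, 3↦9}  →  V:7 E:3  edges: 2-r->6 3-q->7 6-r->2
2. fire R2 via {0↦5, 1↦2, 2↦6}  →  V:7 E:2  edges: 3-q->7 6-r->2
3. fire R2 via {0↦5, 1↦6, 2↦2}  →  V:7 E:1  edges: 3-q->7
4. fire R1 via {0↦7, 1↦3, 2↦5, 3↦2}  →  V:4 E:0  edges: ∅
final graph: no rule applies after step 4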